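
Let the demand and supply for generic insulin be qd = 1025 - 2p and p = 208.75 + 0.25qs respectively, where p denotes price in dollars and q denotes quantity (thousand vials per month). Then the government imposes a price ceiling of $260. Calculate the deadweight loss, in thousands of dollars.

15000

Rearranging supply gives qs = 4p - 835. In a free market, 1025 - 2p = 4p - 835 gives the equilibrium p* = 310, q* = 405.
Because the ceiling (260) lies below the market-clearing price, it is binding.
At p = 260: qd = 1025 - 2·260 = 505 and qs = 4·260 - 835 = 205.
Quantity traded falls to 205. At q = 205 the demand price is (1025 - 205)/2 = 410 and the supply price is (835 + 205)/4 = 260.
Deadweight loss = ½ · (410 - 260) · (405 - 205) = ½ · 150 · 200 = 15000.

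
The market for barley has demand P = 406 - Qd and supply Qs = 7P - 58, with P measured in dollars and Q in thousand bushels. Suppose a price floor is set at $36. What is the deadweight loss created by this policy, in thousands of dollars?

Rearranging demand gives Qd = 406 - P. Setting quantity demanded equal to quantity supplied, 406 - P = 7P - 58, gives P* = 58 and Q* = 348.
The floor of 36 is below the equilibrium price 58, so it is not binding; the market clears at P* = 58, Q* = 348.
Since the control does not bind, no trades are prevented and deadweight loss is zero.

0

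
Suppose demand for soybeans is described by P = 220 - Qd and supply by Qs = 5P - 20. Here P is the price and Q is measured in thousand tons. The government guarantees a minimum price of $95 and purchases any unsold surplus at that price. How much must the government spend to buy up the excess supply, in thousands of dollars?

Rearranging demand gives Qd = 220 - P. Without the control the market clears where 220 - P = 5P - 20, i.e. P* = 40 and Q* = 180.
Because the floor (95) lies above the market-clearing price, it is binding.
At P = 95: Qd = 220 - 95 = 125 and Qs = 5·95 - 20 = 455.
Surplus = Qs - Qd = 330.
Government expenditure = surplus × support price = 330 × 95 = 31350.

31350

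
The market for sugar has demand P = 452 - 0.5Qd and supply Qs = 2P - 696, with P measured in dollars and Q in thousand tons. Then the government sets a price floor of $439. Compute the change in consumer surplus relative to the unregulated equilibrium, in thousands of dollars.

Rearranging demand gives Qd = 904 - 2P. Equilibrium: 904 - 2P = 2P - 696, so 1600 = 4P and P* = 400, Q* = 104.
Because the floor (439) lies above the market-clearing price, it is binding.
At P = 439: Qd = 904 - 2·439 = 26 and Qs = 2·439 - 696 = 182.
Consumer surplus without the control is ½ · (452 - 400) · 104 = 2704.
With the floor, consumers buy 26 units at 439, so CS = ½ · (452 - 439) · 26 = 169.
Change in consumer surplus = 169 - 2704 = -2535.

-2535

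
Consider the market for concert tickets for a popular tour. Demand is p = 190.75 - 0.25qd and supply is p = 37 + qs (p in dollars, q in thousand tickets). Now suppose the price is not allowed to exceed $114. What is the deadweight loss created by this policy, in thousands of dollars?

1322.5

Rearranging demand gives qd = 763 - 4p; rearranging supply gives qs = p - 37. Without the control the market clears where 763 - 4p = p - 37, i.e. p* = 160 and q* = 123.
Since 114 < 160, the ceiling is binding.
At p = 114: qd = 763 - 4·114 = 307 and qs = 114 - 37 = 77.
Quantity traded falls to 77. At q = 77 the demand price is (763 - 77)/4 = 171.5 and the supply price is 37 + 77 = 114.
Deadweight loss = ½ · (171.5 - 114) · (123 - 77) = ½ · 57.5 · 46 = 1322.5.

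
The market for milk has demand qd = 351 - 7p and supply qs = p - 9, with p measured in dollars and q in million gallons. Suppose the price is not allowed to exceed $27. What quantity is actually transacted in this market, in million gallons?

Setting quantity demanded equal to quantity supplied, 351 - 7p = p - 9, gives p* = 45 and q* = 36.
The ceiling of 27 is below the equilibrium price 45, so it binds.
At p = 27: qd = 351 - 7·27 = 162 and qs = 27 - 9 = 18.
The quantity actually transacted is the short side, supply: 18.

18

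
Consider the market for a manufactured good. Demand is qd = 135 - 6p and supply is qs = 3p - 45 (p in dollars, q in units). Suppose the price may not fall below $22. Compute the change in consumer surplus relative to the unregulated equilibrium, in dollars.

-18

Setting quantity demanded equal to quantity supplied, 135 - 6p = 3p - 45, gives p* = 20 and q* = 15.
The floor of 22 is above the equilibrium price 20, so it binds.
At p = 22: qd = 135 - 6·22 = 3 and qs = 3·22 - 45 = 21.
Consumer surplus without the control is ½ · (22.5 - 20) · 15 = 18.75.
With the floor, consumers buy 3 units at 22, so CS = ½ · (22.5 - 22) · 3 = 0.75.
Change in consumer surplus = 0.75 - 18.75 = -18.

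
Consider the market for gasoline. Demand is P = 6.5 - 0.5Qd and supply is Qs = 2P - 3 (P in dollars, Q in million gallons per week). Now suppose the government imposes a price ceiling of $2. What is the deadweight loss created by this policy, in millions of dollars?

8

Rearranging demand gives Qd = 13 - 2P. Setting quantity demanded equal to quantity supplied, 13 - 2P = 2P - 3, gives P* = 4 and Q* = 5.
Since 2 < 4, the ceiling is binding.
At P = 2: Qd = 13 - 2·2 = 9 and Qs = 2·2 - 3 = 1.
Quantity traded falls to 1. At Q = 1 the demand price is (13 - 1)/2 = 6 and the supply price is (3 + 1)/2 = 2.
Deadweight loss = ½ · (6 - 2) · (5 - 1) = ½ · 4 · 4 = 8.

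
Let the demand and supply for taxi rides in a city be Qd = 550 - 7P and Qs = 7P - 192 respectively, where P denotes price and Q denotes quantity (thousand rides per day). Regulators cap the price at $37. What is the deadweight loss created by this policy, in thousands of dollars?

Equilibrium: 550 - 7P = 7P - 192, so 742 = 14P and P* = 53, Q* = 179.
Since 37 < 53, the ceiling is binding.
At P = 37: Qd = 550 - 7·37 = 291 and Qs = 7·37 - 192 = 67.
Quantity traded falls to 67. At Q = 67 the demand price is (550 - 67)/7 = 69 and the supply price is (192 + 67)/7 = 37.
Deadweight loss = ½ · (69 - 37) · (179 - 67) = ½ · 32 · 112 = 1792.

1792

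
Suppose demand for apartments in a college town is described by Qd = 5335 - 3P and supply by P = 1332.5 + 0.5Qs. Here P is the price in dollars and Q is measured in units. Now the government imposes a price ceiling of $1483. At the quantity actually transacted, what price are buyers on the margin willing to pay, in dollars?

Rearranging supply gives Qs = 2P - 2665. Without the control the market clears where 5335 - 3P = 2P - 2665, i.e. P* = 1600 and Q* = 535.
Because the ceiling (1483) lies below the market-clearing price, it is binding.
At P = 1483: Qd = 5335 - 3·1483 = 886 and Qs = 2·1483 - 2665 = 301.
Only 301 units reach the market. On the demand curve, the marginal buyer's willingness to pay at Q = 301 is (5335 - 301)/3 = 1678.

1678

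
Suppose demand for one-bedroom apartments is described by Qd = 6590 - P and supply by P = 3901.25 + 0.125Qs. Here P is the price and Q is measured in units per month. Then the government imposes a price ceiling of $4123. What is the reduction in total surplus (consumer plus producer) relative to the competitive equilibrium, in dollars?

Rearranging supply gives Qs = 8P - 31210. Setting quantity demanded equal to quantity supplied, 6590 - P = 8P - 31210, gives P* = 4200 and Q* = 2390.
Since 4123 < 4200, the ceiling is binding.
At P = 4123: Qd = 6590 - 4123 = 2467 and Qs = 8·4123 - 31210 = 1774.
Quantity traded falls to 1774. At Q = 1774 the demand price is 6590 - 1774 = 4816 and the supply price is (31210 + 1774)/8 = 4123.
Deadweight loss = ½ · (4816 - 4123) · (2390 - 1774) = ½ · 693 · 616 = 213444.

213444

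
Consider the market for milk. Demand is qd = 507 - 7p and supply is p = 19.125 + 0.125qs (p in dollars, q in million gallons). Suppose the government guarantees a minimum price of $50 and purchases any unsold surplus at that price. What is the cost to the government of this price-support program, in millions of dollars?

Rearranging supply gives qs = 8p - 153. Setting quantity demanded equal to quantity supplied, 507 - 7p = 8p - 153, gives p* = 44 and q* = 199.
Because the floor (50) lies above the market-clearing price, it is binding.
At p = 50: qd = 507 - 7·50 = 157 and qs = 8·50 - 153 = 247.
Surplus = qs - qd = 90.
Government expenditure = surplus × support price = 90 × 50 = 4500.

4500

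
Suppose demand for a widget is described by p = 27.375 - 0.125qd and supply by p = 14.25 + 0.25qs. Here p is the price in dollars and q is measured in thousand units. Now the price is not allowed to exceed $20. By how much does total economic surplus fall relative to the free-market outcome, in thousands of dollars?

Rearranging demand gives qd = 219 - 8p; rearranging supply gives qs = 4p - 57. Without the control the market clears where 219 - 8p = 4p - 57, i.e. p* = 23 and q* = 35.
Since 20 < 23, the ceiling is binding.
At p = 20: qd = 219 - 8·20 = 59 and qs = 4·20 - 57 = 23.
Quantity traded falls to 23. At q = 23 the demand price is (219 - 23)/8 = 24.5 and the supply price is (57 + 23)/4 = 20.
Deadweight loss = ½ · (24.5 - 20) · (35 - 23) = ½ · 4.5 · 12 = 27.

27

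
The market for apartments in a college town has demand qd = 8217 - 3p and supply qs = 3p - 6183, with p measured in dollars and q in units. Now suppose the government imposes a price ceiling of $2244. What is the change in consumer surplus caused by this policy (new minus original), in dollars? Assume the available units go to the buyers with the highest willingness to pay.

49140

Equilibrium: 8217 - 3p = 3p - 6183, so 14400 = 6p and p* = 2400, q* = 1017.
Since 2244 < 2400, the ceiling is binding.
At p = 2244: qd = 8217 - 3·2244 = 1485 and qs = 3·2244 - 6183 = 549.
Consumer surplus without the control is ½ · (2739 - 2400) · 1017 = 172381.5.
With the ceiling, 549 units are sold at 2244 (assume they go to the highest-value buyers). The demand price at q = 549 is 2556, so CS = ½ · [(2739 - 2244) + (2556 - 2244)] · 549 = 221521.5.
Change in consumer surplus = 221521.5 - 172381.5 = 49140.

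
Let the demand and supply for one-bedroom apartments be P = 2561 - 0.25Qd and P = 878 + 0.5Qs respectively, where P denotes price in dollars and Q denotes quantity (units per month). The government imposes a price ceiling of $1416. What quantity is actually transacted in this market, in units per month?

Rearranging demand gives Qd = 10244 - 4P; rearranging supply gives Qs = 2P - 1756. Equilibrium: 10244 - 4P = 2P - 1756, so 12000 = 6P and P* = 2000, Q* = 2244.
The ceiling of 1416 is below the equilibrium price 2000, so it binds.
At P = 1416: Qd = 10244 - 4·1416 = 4580 and Qs = 2·1416 - 1756 = 1076.
The quantity actually transacted is the short side, supply: 1076.

1076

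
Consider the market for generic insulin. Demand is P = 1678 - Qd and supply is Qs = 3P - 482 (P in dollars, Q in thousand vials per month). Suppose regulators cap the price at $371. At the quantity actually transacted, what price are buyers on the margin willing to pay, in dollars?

Rearranging demand gives Qd = 1678 - P. Without the control the market clears where 1678 - P = 3P - 482, i.e. P* = 540 and Q* = 1138.
Since 371 < 540, the ceiling is binding.
At P = 371: Qd = 1678 - 371 = 1307 and Qs = 3·371 - 482 = 631.
Only 631 units reach the market. On the demand curve, the marginal buyer's willingness to pay at Q = 631 is (1678 - 631) = 1047.

1047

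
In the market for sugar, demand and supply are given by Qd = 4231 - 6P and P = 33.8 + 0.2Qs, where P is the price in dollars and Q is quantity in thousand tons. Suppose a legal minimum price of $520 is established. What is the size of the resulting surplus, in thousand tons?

Rearranging supply gives Qs = 5P - 169. Without the control the market clears where 4231 - 6P = 5P - 169, i.e. P* = 400 and Q* = 1831.
Because the floor (520) lies above the market-clearing price, it is binding.
At P = 520: Qd = 4231 - 6·520 = 1111 and Qs = 5·520 - 169 = 2431.
Surplus = Qs - Qd = 2431 - 1111 = 1320.

1320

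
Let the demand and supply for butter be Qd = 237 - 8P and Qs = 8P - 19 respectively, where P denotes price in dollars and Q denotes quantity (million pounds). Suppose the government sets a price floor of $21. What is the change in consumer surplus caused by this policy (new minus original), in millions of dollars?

-445

Equilibrium: 237 - 8P = 8P - 19, so 256 = 16P and P* = 16, Q* = 109.
Because the floor (21) lies above the market-clearing price, it is binding.
At P = 21: Qd = 237 - 8·21 = 69 and Qs = 8·21 - 19 = 149.
Consumer surplus without the control is ½ · (29.625 - 16) · 109 = 742.5625.
With the floor, consumers buy 69 units at 21, so CS = ½ · (29.625 - 21) · 69 = 297.5625.
Change in consumer surplus = 297.5625 - 742.5625 = -445.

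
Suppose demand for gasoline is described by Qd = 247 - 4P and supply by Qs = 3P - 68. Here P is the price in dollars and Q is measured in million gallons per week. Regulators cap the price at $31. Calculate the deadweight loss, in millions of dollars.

Equilibrium: 247 - 4P = 3P - 68, so 315 = 7P and P* = 45, Q* = 67.
The ceiling of 31 is below the equilibrium price 45, so it binds.
At P = 31: Qd = 247 - 4·31 = 123 and Qs = 3·31 - 68 = 25.
Quantity traded falls to 25. At Q = 25 the demand price is (247 - 25)/4 = 55.5 and the supply price is (68 + 25)/3 = 31.
Deadweight loss = ½ · (55.5 - 31) · (67 - 25) = ½ · 24.5 · 42 = 514.5.

514.5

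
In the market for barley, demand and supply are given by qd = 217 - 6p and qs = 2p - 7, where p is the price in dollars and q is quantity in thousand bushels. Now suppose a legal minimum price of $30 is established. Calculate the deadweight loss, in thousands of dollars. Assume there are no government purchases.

Without the control the market clears where 217 - 6p = 2p - 7, i.e. p* = 28 and q* = 49.
Since 30 > 28, the floor is binding.
At p = 30: qd = 217 - 6·30 = 37 and qs = 2·30 - 7 = 53.
Quantity traded falls to 37. At q = 37 the demand price is (217 - 37)/6 = 30 and the supply price is (7 + 37)/2 = 22.
Deadweight loss = ½ · (30 - 22) · (49 - 37) = ½ · 8 · 12 = 48.

48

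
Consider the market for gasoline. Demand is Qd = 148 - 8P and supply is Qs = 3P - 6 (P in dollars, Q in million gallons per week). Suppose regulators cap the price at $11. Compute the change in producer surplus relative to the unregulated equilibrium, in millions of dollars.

-94.5

In a free market, 148 - 8P = 3P - 6 gives the equilibrium P* = 14, Q* = 36.
Since 11 < 14, the ceiling is binding.
At P = 11: Qd = 148 - 8·11 = 60 and Qs = 3·11 - 6 = 27.
Producer surplus without the control is ½ · (14 - 2) · 36 = 216.
With the ceiling, producers sell 27 units at 11, so PS = ½ · (11 - 2) · 27 = 121.5.
Change in producer surplus = 121.5 - 216 = -94.5.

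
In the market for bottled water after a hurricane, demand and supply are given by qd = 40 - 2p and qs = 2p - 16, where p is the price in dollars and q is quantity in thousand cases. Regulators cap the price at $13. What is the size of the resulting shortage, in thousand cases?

Without the control the market clears where 40 - 2p = 2p - 16, i.e. p* = 14 and q* = 12.
Because the ceiling (13) lies below the market-clearing price, it is binding.
At p = 13: qd = 40 - 2·13 = 14 and qs = 2·13 - 16 = 10.
Shortage = qd - qs = 14 - 10 = 4.

4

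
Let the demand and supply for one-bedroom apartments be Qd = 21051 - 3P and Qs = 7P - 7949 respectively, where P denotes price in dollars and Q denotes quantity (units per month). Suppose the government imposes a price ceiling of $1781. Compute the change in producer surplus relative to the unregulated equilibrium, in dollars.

Without the control the market clears where 21051 - 3P = 7P - 7949, i.e. P* = 2900 and Q* = 12351.
Because the ceiling (1781) lies below the market-clearing price, it is binding.
At P = 1781: Qd = 21051 - 3·1781 = 15708 and Qs = 7·1781 - 7949 = 4518.
Producer surplus without the control is ½ · (2900 - 7949/7) · 12351 = 152547201/14.
With the ceiling, producers sell 4518 units at 1781, so PS = ½ · (1781 - 7949/7) · 4518 = 10206162/7.
Change in producer surplus = 10206162/7 - 152547201/14 = -9438205.5.

-9438205.5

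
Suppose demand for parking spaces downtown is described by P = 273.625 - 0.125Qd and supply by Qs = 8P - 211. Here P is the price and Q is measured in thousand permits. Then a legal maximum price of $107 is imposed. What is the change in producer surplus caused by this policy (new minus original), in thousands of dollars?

-35131

Rearranging demand gives Qd = 2189 - 8P. In a free market, 2189 - 8P = 8P - 211 gives the equilibrium P* = 150, Q* = 989.
The ceiling of 107 is below the equilibrium price 150, so it binds.
At P = 107: Qd = 2189 - 8·107 = 1333 and Qs = 8·107 - 211 = 645.
Producer surplus without the control is ½ · (150 - 26.375) · 989 = 61132.5625.
With the ceiling, producers sell 645 units at 107, so PS = ½ · (107 - 26.375) · 645 = 26001.5625.
Change in producer surplus = 26001.5625 - 61132.5625 = -35131.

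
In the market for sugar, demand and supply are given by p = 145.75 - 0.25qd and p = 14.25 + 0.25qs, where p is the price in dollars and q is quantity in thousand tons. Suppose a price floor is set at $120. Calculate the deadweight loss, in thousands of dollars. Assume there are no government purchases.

6400

Rearranging demand gives qd = 583 - 4p; rearranging supply gives qs = 4p - 57. Setting quantity demanded equal to quantity supplied, 583 - 4p = 4p - 57, gives p* = 80 and q* = 263.
Because the floor (120) lies above the market-clearing price, it is binding.
At p = 120: qd = 583 - 4·120 = 103 and qs = 4·120 - 57 = 423.
Quantity traded falls to 103. At q = 103 the demand price is (583 - 103)/4 = 120 and the supply price is (57 + 103)/4 = 40.
Deadweight loss = ½ · (120 - 40) · (263 - 103) = ½ · 80 · 160 = 6400.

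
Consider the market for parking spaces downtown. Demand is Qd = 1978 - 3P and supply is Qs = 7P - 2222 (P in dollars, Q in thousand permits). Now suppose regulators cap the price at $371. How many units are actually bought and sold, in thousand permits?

375

Without the control the market clears where 1978 - 3P = 7P - 2222, i.e. P* = 420 and Q* = 718.
Because the ceiling (371) lies below the market-clearing price, it is binding.
At P = 371: Qd = 1978 - 3·371 = 865 and Qs = 7·371 - 2222 = 375.
The quantity actually transacted is the short side, supply: 375.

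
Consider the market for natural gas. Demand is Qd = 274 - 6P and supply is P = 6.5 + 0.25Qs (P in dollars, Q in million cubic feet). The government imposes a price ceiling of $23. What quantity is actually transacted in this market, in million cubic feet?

Rearranging supply gives Qs = 4P - 26. Without the control the market clears where 274 - 6P = 4P - 26, i.e. P* = 30 and Q* = 94.
Since 23 < 30, the ceiling is binding.
At P = 23: Qd = 274 - 6·23 = 136 and Qs = 4·23 - 26 = 66.
The quantity actually transacted is the short side, supply: 66.

66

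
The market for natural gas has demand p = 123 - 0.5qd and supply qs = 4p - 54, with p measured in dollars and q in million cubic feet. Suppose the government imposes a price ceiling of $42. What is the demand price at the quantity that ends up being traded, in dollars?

66

Rearranging demand gives qd = 246 - 2p. Setting quantity demanded equal to quantity supplied, 246 - 2p = 4p - 54, gives p* = 50 and q* = 146.
The ceiling of 42 is below the equilibrium price 50, so it binds.
At p = 42: qd = 246 - 2·42 = 162 and qs = 4·42 - 54 = 114.
Only 114 units reach the market. On the demand curve, the marginal buyer's willingness to pay at q = 114 is (246 - 114)/2 = 66.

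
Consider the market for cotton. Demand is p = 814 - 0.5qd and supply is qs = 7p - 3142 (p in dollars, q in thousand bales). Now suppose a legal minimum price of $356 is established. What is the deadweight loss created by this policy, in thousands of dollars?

0

Rearranging demand gives qd = 1628 - 2p. Setting quantity demanded equal to quantity supplied, 1628 - 2p = 7p - 3142, gives p* = 530 and q* = 568.
Since 356 is below p* = 530, the floor does not bind and the free-market outcome prevails.
Since the control does not bind, no trades are prevented and deadweight loss is zero.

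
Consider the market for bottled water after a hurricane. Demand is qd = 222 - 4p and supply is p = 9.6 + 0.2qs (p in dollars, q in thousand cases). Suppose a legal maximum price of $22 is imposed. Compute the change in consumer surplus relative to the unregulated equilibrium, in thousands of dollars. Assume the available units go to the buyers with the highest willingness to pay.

296

Rearranging supply gives qs = 5p - 48. In a free market, 222 - 4p = 5p - 48 gives the equilibrium p* = 30, q* = 102.
Because the ceiling (22) lies below the market-clearing price, it is binding.
At p = 22: qd = 222 - 4·22 = 134 and qs = 5·22 - 48 = 62.
Consumer surplus without the control is ½ · (55.5 - 30) · 102 = 1300.5.
With the ceiling, 62 units are sold at 22 (assume they go to the highest-value buyers). The demand price at q = 62 is 40, so CS = ½ · [(55.5 - 22) + (40 - 22)] · 62 = 1596.5.
Change in consumer surplus = 1596.5 - 1300.5 = 296.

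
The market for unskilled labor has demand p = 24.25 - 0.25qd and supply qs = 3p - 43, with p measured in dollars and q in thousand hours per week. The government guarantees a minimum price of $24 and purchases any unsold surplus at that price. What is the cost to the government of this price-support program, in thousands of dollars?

Rearranging demand gives qd = 97 - 4p. Equilibrium: 97 - 4p = 3p - 43, so 140 = 7p and p* = 20, q* = 17.
Because the floor (24) lies above the market-clearing price, it is binding.
At p = 24: qd = 97 - 4·24 = 1 and qs = 3·24 - 43 = 29.
Surplus = qs - qd = 28.
Government expenditure = surplus × support price = 28 × 24 = 672.

672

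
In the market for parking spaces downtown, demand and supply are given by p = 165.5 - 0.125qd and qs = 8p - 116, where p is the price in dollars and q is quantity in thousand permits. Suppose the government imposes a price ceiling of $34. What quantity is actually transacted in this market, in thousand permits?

Rearranging demand gives qd = 1324 - 8p. Without the control the market clears where 1324 - 8p = 8p - 116, i.e. p* = 90 and q* = 604.
The ceiling of 34 is below the equilibrium price 90, so it binds.
At p = 34: qd = 1324 - 8·34 = 1052 and qs = 8·34 - 116 = 156.
The quantity actually transacted is the short side, supply: 156.

156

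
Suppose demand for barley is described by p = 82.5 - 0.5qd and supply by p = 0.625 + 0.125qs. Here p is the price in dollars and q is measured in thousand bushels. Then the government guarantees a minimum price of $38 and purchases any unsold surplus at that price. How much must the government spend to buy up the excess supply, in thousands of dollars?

Rearranging demand gives qd = 165 - 2p; rearranging supply gives qs = 8p - 5. In a free market, 165 - 2p = 8p - 5 gives the equilibrium p* = 17, q* = 131.
Since 38 > 17, the floor is binding.
At p = 38: qd = 165 - 2·38 = 89 and qs = 8·38 - 5 = 299.
Surplus = qs - qd = 210.
Government expenditure = surplus × support price = 210 × 38 = 7980.

7980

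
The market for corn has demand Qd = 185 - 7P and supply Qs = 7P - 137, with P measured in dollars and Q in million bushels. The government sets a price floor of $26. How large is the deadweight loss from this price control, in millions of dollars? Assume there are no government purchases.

63

Equilibrium: 185 - 7P = 7P - 137, so 322 = 14P and P* = 23, Q* = 24.
The floor of 26 is above the equilibrium price 23, so it binds.
At P = 26: Qd = 185 - 7·26 = 3 and Qs = 7·26 - 137 = 45.
Quantity traded falls to 3. At Q = 3 the demand price is (185 - 3)/7 = 26 and the supply price is (137 + 3)/7 = 20.
Deadweight loss = ½ · (26 - 20) · (24 - 3) = ½ · 6 · 21 = 63.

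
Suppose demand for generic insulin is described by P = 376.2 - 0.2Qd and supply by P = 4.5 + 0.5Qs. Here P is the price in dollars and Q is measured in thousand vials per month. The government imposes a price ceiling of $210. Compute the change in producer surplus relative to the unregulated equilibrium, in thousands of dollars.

-28260

Rearranging demand gives Qd = 1881 - 5P; rearranging supply gives Qs = 2P - 9. In a free market, 1881 - 5P = 2P - 9 gives the equilibrium P* = 270, Q* = 531.
Since 210 < 270, the ceiling is binding.
At P = 210: Qd = 1881 - 5·210 = 831 and Qs = 2·210 - 9 = 411.
Producer surplus without the control is ½ · (270 - 4.5) · 531 = 70490.25.
With the ceiling, producers sell 411 units at 210, so PS = ½ · (210 - 4.5) · 411 = 42230.25.
Change in producer surplus = 42230.25 - 70490.25 = -28260.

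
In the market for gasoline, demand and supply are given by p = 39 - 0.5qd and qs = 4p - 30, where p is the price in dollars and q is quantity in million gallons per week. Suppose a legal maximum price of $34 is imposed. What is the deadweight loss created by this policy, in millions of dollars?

0

Rearranging demand gives qd = 78 - 2p. In a free market, 78 - 2p = 4p - 30 gives the equilibrium p* = 18, q* = 42.
Since 34 is above p* = 18, the ceiling does not bind and the free-market outcome prevails.
Since the control does not bind, no trades are prevented and deadweight loss is zero.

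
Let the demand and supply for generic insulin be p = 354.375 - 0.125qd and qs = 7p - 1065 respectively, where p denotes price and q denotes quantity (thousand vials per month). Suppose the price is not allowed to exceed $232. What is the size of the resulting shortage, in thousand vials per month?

420

Rearranging demand gives qd = 2835 - 8p. In a free market, 2835 - 8p = 7p - 1065 gives the equilibrium p* = 260, q* = 755.
The ceiling of 232 is below the equilibrium price 260, so it binds.
At p = 232: qd = 2835 - 8·232 = 979 and qs = 7·232 - 1065 = 559.
Shortage = qd - qs = 979 - 559 = 420.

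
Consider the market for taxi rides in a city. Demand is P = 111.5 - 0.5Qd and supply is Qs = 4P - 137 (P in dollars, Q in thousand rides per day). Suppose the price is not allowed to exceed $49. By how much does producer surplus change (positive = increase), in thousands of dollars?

-891

Rearranging demand gives Qd = 223 - 2P. Equilibrium: 223 - 2P = 4P - 137, so 360 = 6P and P* = 60, Q* = 103.
Since 49 < 60, the ceiling is binding.
At P = 49: Qd = 223 - 2·49 = 125 and Qs = 4·49 - 137 = 59.
Producer surplus without the control is ½ · (60 - 34.25) · 103 = 1326.125.
With the ceiling, producers sell 59 units at 49, so PS = ½ · (49 - 34.25) · 59 = 435.125.
Change in producer surplus = 435.125 - 1326.125 = -891.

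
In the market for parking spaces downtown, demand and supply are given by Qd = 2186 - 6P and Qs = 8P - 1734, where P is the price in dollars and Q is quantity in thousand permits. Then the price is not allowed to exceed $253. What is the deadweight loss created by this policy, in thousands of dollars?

6804

Without the control the market clears where 2186 - 6P = 8P - 1734, i.e. P* = 280 and Q* = 506.
Because the ceiling (253) lies below the market-clearing price, it is binding.
At P = 253: Qd = 2186 - 6·253 = 668 and Qs = 8·253 - 1734 = 290.
Quantity traded falls to 290. At Q = 290 the demand price is (2186 - 290)/6 = 316 and the supply price is (1734 + 290)/8 = 253.
Deadweight loss = ½ · (316 - 253) · (506 - 290) = ½ · 63 · 216 = 6804.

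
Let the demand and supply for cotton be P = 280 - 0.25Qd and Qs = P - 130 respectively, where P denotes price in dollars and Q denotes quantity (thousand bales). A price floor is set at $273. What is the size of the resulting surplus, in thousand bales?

Rearranging demand gives Qd = 1120 - 4P. Equilibrium: 1120 - 4P = P - 130, so 1250 = 5P and P* = 250, Q* = 120.
Because the floor (273) lies above the market-clearing price, it is binding.
At P = 273: Qd = 1120 - 4·273 = 28 and Qs = 273 - 130 = 143.
Surplus = Qs - Qd = 143 - 28 = 115.

115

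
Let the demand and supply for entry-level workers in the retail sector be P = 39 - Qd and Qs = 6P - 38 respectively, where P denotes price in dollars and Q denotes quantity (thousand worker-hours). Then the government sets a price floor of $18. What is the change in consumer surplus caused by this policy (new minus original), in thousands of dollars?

-171.5

Rearranging demand gives Qd = 39 - P. In a free market, 39 - P = 6P - 38 gives the equilibrium P* = 11, Q* = 28.
Because the floor (18) lies above the market-clearing price, it is binding.
At P = 18: Qd = 39 - 18 = 21 and Qs = 6·18 - 38 = 70.
Consumer surplus without the control is ½ · (39 - 11) · 28 = 392.
With the floor, consumers buy 21 units at 18, so CS = ½ · (39 - 18) · 21 = 220.5.
Change in consumer surplus = 220.5 - 392 = -171.5.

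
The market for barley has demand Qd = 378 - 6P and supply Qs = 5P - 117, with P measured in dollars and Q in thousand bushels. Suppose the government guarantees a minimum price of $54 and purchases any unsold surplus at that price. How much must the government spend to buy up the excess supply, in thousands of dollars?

5346

Equilibrium: 378 - 6P = 5P - 117, so 495 = 11P and P* = 45, Q* = 108.
Since 54 > 45, the floor is binding.
At P = 54: Qd = 378 - 6·54 = 54 and Qs = 5·54 - 117 = 153.
Surplus = Qs - Qd = 99.
Government expenditure = surplus × support price = 99 × 54 = 5346.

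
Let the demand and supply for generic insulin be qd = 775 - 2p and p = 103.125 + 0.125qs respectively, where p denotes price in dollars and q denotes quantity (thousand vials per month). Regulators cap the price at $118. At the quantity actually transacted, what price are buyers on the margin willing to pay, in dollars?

Rearranging supply gives qs = 8p - 825. Without the control the market clears where 775 - 2p = 8p - 825, i.e. p* = 160 and q* = 455.
The ceiling of 118 is below the equilibrium price 160, so it binds.
At p = 118: qd = 775 - 2·118 = 539 and qs = 8·118 - 825 = 119.
Only 119 units reach the market. On the demand curve, the marginal buyer's willingness to pay at q = 119 is (775 - 119)/2 = 328.

328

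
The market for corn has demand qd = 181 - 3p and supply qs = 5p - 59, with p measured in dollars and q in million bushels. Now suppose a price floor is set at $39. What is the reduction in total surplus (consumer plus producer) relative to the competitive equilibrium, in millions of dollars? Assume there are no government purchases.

194.4

Without the control the market clears where 181 - 3p = 5p - 59, i.e. p* = 30 and q* = 91.
The floor of 39 is above the equilibrium price 30, so it binds.
At p = 39: qd = 181 - 3·39 = 64 and qs = 5·39 - 59 = 136.
Quantity traded falls to 64. At q = 64 the demand price is (181 - 64)/3 = 39 and the supply price is (59 + 64)/5 = 24.6.
Deadweight loss = ½ · (39 - 24.6) · (91 - 64) = ½ · 14.4 · 27 = 194.4.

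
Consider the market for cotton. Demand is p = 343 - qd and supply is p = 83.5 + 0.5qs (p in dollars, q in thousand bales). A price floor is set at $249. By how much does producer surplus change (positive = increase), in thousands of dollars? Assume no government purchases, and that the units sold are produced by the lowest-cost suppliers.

Rearranging demand gives qd = 343 - p; rearranging supply gives qs = 2p - 167. In a free market, 343 - p = 2p - 167 gives the equilibrium p* = 170, q* = 173.
The floor of 249 is above the equilibrium price 170, so it binds.
At p = 249: qd = 343 - 249 = 94 and qs = 2·249 - 167 = 331.
Producer surplus without the control is ½ · (170 - 83.5) · 173 = 7482.25.
With the floor, 94 units are sold at 249. The supply price at q = 94 is 130.5, so PS = ½ · [(249 - 83.5) + (249 - 130.5)] · 94 = 13348.
Change in producer surplus = 13348 - 7482.25 = 5865.75.

5865.75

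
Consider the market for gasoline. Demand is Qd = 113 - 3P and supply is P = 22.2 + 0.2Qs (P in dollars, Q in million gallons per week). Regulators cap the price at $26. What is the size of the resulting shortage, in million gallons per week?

16

Rearranging supply gives Qs = 5P - 111. Setting quantity demanded equal to quantity supplied, 113 - 3P = 5P - 111, gives P* = 28 and Q* = 29.
Since 26 < 28, the ceiling is binding.
At P = 26: Qd = 113 - 3·26 = 35 and Qs = 5·26 - 111 = 19.
Shortage = Qd - Qs = 35 - 19 = 16.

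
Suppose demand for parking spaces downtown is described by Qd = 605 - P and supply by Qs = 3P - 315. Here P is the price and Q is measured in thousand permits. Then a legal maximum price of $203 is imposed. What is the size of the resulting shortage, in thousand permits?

Without the control the market clears where 605 - P = 3P - 315, i.e. P* = 230 and Q* = 375.
The ceiling of 203 is below the equilibrium price 230, so it binds.
At P = 203: Qd = 605 - 203 = 402 and Qs = 3·203 - 315 = 294.
Shortage = Qd - Qs = 402 - 294 = 108.

108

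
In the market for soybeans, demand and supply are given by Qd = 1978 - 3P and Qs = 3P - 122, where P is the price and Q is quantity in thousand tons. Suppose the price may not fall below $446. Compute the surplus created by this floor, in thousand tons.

Without the control the market clears where 1978 - 3P = 3P - 122, i.e. P* = 350 and Q* = 928.
Since 446 > 350, the floor is binding.
At P = 446: Qd = 1978 - 3·446 = 640 and Qs = 3·446 - 122 = 1216.
Surplus = Qs - Qd = 1216 - 640 = 576.

576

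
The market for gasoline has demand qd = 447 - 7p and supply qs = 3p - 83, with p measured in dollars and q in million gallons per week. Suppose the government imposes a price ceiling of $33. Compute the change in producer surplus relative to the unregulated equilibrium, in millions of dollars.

In a free market, 447 - 7p = 3p - 83 gives the equilibrium p* = 53, q* = 76.
Because the ceiling (33) lies below the market-clearing price, it is binding.
At p = 33: qd = 447 - 7·33 = 216 and qs = 3·33 - 83 = 16.
Producer surplus without the control is ½ · (53 - 83/3) · 76 = 2888/3.
With the ceiling, producers sell 16 units at 33, so PS = ½ · (33 - 83/3) · 16 = 128/3.
Change in producer surplus = 128/3 - 2888/3 = -920.

-920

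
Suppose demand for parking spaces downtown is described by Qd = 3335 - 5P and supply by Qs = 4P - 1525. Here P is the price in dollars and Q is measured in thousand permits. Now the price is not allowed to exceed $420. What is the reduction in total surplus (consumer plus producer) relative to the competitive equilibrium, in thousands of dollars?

Setting quantity demanded equal to quantity supplied, 3335 - 5P = 4P - 1525, gives P* = 540 and Q* = 635.
Because the ceiling (420) lies below the market-clearing price, it is binding.
At P = 420: Qd = 3335 - 5·420 = 1235 and Qs = 4·420 - 1525 = 155.
Quantity traded falls to 155. At Q = 155 the demand price is (3335 - 155)/5 = 636 and the supply price is (1525 + 155)/4 = 420.
Deadweight loss = ½ · (636 - 420) · (635 - 155) = ½ · 216 · 480 = 51840.

51840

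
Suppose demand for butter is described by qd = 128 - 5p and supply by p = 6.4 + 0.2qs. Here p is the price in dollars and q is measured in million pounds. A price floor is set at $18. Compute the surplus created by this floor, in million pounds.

Rearranging supply gives qs = 5p - 32. In a free market, 128 - 5p = 5p - 32 gives the equilibrium p* = 16, q* = 48.
Since 18 > 16, the floor is binding.
At p = 18: qd = 128 - 5·18 = 38 and qs = 5·18 - 32 = 58.
Surplus = qs - qd = 58 - 38 = 20.

20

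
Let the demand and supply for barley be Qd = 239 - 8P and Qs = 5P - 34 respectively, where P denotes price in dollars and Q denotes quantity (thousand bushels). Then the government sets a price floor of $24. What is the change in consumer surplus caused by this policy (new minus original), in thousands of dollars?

Equilibrium: 239 - 8P = 5P - 34, so 273 = 13P and P* = 21, Q* = 71.
The floor of 24 is above the equilibrium price 21, so it binds.
At P = 24: Qd = 239 - 8·24 = 47 and Qs = 5·24 - 34 = 86.
Consumer surplus without the control is ½ · (29.875 - 21) · 71 = 315.0625.
With the floor, consumers buy 47 units at 24, so CS = ½ · (29.875 - 24) · 47 = 138.0625.
Change in consumer surplus = 138.0625 - 315.0625 = -177.

-177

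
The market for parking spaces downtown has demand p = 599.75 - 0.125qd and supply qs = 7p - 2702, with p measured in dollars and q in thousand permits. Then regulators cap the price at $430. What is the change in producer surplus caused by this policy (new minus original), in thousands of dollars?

-38710

Rearranging demand gives qd = 4798 - 8p. In a free market, 4798 - 8p = 7p - 2702 gives the equilibrium p* = 500, q* = 798.
Because the ceiling (430) lies below the market-clearing price, it is binding.
At p = 430: qd = 4798 - 8·430 = 1358 and qs = 7·430 - 2702 = 308.
Producer surplus without the control is ½ · (500 - 386) · 798 = 45486.
With the ceiling, producers sell 308 units at 430, so PS = ½ · (430 - 386) · 308 = 6776.
Change in producer surplus = 6776 - 45486 = -38710.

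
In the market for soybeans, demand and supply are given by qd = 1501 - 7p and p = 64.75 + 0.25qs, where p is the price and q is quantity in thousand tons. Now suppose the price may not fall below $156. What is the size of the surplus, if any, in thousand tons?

0

Rearranging supply gives qs = 4p - 259. In a free market, 1501 - 7p = 4p - 259 gives the equilibrium p* = 160, q* = 381.
The floor of 156 is below the equilibrium price 160, so it is not binding; the market clears at p* = 160, q* = 381.
Since the control does not bind, there is no surplus.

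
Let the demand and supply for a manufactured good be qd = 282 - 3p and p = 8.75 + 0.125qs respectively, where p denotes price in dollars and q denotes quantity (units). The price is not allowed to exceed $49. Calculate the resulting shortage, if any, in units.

0

Rearranging supply gives qs = 8p - 70. Without the control the market clears where 282 - 3p = 8p - 70, i.e. p* = 32 and q* = 186.
Since 49 is above p* = 32, the ceiling does not bind and the free-market outcome prevails.
Since the control does not bind, there is no shortage.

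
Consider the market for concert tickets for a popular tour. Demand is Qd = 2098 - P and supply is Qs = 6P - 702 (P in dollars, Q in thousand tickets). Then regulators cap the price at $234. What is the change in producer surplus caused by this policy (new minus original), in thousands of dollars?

Without the control the market clears where 2098 - P = 6P - 702, i.e. P* = 400 and Q* = 1698.
Because the ceiling (234) lies below the market-clearing price, it is binding.
At P = 234: Qd = 2098 - 234 = 1864 and Qs = 6·234 - 702 = 702.
Producer surplus without the control is ½ · (400 - 117) · 1698 = 240267.
With the ceiling, producers sell 702 units at 234, so PS = ½ · (234 - 117) · 702 = 41067.
Change in producer surplus = 41067 - 240267 = -199200.

-199200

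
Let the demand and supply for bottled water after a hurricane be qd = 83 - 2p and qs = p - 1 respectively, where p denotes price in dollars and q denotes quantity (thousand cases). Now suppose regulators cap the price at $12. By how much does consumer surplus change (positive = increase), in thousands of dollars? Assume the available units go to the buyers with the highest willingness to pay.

112

In a free market, 83 - 2p = p - 1 gives the equilibrium p* = 28, q* = 27.
Since 12 < 28, the ceiling is binding.
At p = 12: qd = 83 - 2·12 = 59 and qs = 12 - 1 = 11.
Consumer surplus without the control is ½ · (41.5 - 28) · 27 = 182.25.
With the ceiling, 11 units are sold at 12 (assume they go to the highest-value buyers). The demand price at q = 11 is 36, so CS = ½ · [(41.5 - 12) + (36 - 12)] · 11 = 294.25.
Change in consumer surplus = 294.25 - 182.25 = 112.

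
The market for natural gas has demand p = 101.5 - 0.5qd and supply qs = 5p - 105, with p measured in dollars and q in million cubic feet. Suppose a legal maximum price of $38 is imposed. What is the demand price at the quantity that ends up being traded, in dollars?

59

Rearranging demand gives qd = 203 - 2p. Without the control the market clears where 203 - 2p = 5p - 105, i.e. p* = 44 and q* = 115.
Because the ceiling (38) lies below the market-clearing price, it is binding.
At p = 38: qd = 203 - 2·38 = 127 and qs = 5·38 - 105 = 85.
Only 85 units reach the market. On the demand curve, the marginal buyer's willingness to pay at q = 85 is (203 - 85)/2 = 59.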